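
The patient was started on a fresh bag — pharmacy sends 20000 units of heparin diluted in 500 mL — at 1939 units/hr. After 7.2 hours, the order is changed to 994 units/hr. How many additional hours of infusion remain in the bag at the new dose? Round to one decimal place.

6.1 hours

Initial rate:
Concentration = 20000 units ÷ 500 mL = 40 units/mL
Rate = 1939 units/hr ÷ 40 units/mL = 48.475 mL/hr
Volume infused so far = 48.475 mL/hr × 7.2 hr = 349.02 mL
Volume remaining = 500 − 349.02 = 150.98 mL
New rate:
Rate = 994 units/hr ÷ 40 units/mL = 24.85 mL/hr
Time remaining = 150.98 mL ÷ 24.85 mL/hr = 6.075654 hr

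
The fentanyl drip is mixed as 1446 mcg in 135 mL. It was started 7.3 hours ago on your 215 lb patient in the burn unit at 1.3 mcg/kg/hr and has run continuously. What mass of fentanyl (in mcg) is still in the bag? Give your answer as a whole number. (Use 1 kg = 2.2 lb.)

519 mcg

Weight = 215 lb ÷ 2.2 lb/kg = 97.72727 kg
Dose = 1.3 mcg/kg/hr × 97.72727 kg = 127.0455 mcg/hr
Concentration = 1446 mcg ÷ 135 mL = 10.71111 mcg/mL
Rate = 127.0455 mcg/hr ÷ 10.71111 mcg/mL = 11.86109 mL/hr
Volume infused = 11.86109 mL/hr × 7.3 hr = 86.58596 mL
Volume remaining = 135 − 86.58596 = 48.41404 mL
Drug remaining = 48.41404 mL × 10.71111 mcg/mL = 518.5682 mcg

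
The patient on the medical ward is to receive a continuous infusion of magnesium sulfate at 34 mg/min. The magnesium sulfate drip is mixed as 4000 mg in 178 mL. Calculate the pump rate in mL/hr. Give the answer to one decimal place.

34 mg/min × 60 min/hr = 2040 mg/hr
Concentration = 4000 mg ÷ 178 mL = 22.47191 mg/mL
Rate = 2040 mg/hr ÷ 22.47191 mg/mL = 90.78 mL/hr

90.8 mL/hr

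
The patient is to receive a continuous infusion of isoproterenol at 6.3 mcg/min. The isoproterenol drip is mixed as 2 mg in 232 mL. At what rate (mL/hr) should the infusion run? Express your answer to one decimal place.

6.3 mcg/min × 60 min/hr = 378 mcg/hr
Concentration = 2 mg ÷ 232 mL = 0.00862069 mg/mL = 8.62069 mcg/mL
Rate = 378 mcg/hr ÷ 8.62069 mcg/mL = 43.848 mL/hr

43.8 mL/hr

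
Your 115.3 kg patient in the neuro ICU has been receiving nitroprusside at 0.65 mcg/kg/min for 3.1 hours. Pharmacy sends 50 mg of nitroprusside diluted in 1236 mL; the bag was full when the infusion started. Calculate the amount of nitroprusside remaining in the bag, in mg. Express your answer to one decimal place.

Dose = 0.65 mcg/kg/min × 115.3 kg = 74.945 mcg/min
74.945 mcg/min × 60 min/hr = 4496.7 mcg/hr
Concentration = 50 mg ÷ 1236 mL = 0.04045307 mg/mL = 40.45307 mcg/mL
Rate = 4496.7 mcg/hr ÷ 40.45307 mcg/mL = 111.1584 mL/hr
Volume infused = 111.1584 mL/hr × 3.1 hr = 344.5911 mL
Volume remaining = 1236 − 344.5911 = 891.4089 mL
Drug remaining = 891.4089 mL × 40.45307 mcg/mL = 36060.23 mcg = 36.06023 mg

36.1 mg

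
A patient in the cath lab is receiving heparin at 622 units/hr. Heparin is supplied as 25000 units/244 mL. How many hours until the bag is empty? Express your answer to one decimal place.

40.2 hours

Concentration = 25000 units ÷ 244 mL = 102.459 units/mL
Rate = 622 units/hr ÷ 102.459 units/mL = 6.07072 mL/hr
Duration = 244 mL ÷ 6.07072 mL/hr = 40.19293 hr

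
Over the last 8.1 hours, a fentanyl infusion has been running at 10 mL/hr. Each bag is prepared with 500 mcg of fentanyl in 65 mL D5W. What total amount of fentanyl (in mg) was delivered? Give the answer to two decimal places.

Concentration = 500 mcg ÷ 65 mL = 7.692308 mcg/mL
Drug rate = 10 mL/hr × 7.692308 mcg/mL = 76.92308 mcg/hr
Total = 76.92308 mcg/hr × 8.1 hr = 623.0769 mcg = 0.6230769 mg

0.62 mg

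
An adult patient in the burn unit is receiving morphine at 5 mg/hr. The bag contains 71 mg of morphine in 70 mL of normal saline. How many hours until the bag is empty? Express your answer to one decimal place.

Concentration = 71 mg ÷ 70 mL = 1.014286 mg/mL
Rate = 5 mg/hr ÷ 1.014286 mg/mL = 4.929577 mL/hr
Duration = 70 mL ÷ 4.929577 mL/hr = 14.2 hr

14.2 hours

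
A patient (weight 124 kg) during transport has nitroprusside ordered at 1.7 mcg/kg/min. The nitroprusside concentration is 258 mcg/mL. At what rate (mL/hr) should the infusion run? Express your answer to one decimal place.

49.0 mL/hr

Dose = 1.7 mcg/kg/min × 124 kg = 210.8 mcg/min
210.8 mcg/min × 60 min/hr = 12648 mcg/hr
Rate = 12648 mcg/hr ÷ 258 mcg/mL = 49.02326 mL/hr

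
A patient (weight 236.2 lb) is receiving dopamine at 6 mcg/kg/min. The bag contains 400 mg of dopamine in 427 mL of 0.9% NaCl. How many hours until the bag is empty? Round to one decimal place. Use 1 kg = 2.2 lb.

Weight = 236.2 lb ÷ 2.2 lb/kg = 107.3636 kg
Dose = 6 mcg/kg/min × 107.3636 kg = 644.1818 mcg/min
644.1818 mcg/min × 60 min/hr = 38650.91 mcg/hr
Concentration = 400 mg ÷ 427 mL = 0.9367681 mg/mL = 936.7681 mcg/mL
Rate = 38650.91 mcg/hr ÷ 936.7681 mcg/mL = 41.25985 mL/hr
Duration = 427 mL ÷ 41.25985 mL/hr = 10.34905 hr

10.3 hours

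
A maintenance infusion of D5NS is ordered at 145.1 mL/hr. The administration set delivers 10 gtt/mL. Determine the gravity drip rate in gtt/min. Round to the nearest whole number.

145.1 mL/hr ÷ 60 min/hr = 2.418333 mL/min
2.418333 mL/min × 10 gtt/mL = 24.18333 gtt/min

24 gtt/min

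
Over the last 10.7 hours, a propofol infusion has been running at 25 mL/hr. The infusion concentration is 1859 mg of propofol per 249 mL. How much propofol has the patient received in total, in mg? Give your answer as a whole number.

Concentration = 1859 mg ÷ 249 mL = 7.465863 mg/mL = 7465.863 mcg/mL
Drug rate = 25 mL/hr × 7465.863 mcg/mL = 186646.6 mcg/hr
Total = 186646.6 mcg/hr × 10.7 hr = 1997118 mcg = 1997.118 mg

1997 mg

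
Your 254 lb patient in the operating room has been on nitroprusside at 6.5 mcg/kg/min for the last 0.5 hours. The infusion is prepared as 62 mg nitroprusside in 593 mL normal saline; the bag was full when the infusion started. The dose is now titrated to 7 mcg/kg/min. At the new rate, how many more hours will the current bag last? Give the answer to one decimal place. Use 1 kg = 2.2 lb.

Initial rate:
Weight = 254 lb ÷ 2.2 lb/kg = 115.4545 kg
Dose = 6.5 mcg/kg/min × 115.4545 kg = 750.4545 mcg/min
750.4545 mcg/min × 60 min/hr = 45027.27 mcg/hr
Concentration = 62 mg ÷ 593 mL = 0.1045531 mg/mL = 104.5531 mcg/mL
Rate = 45027.27 mcg/hr ÷ 104.5531 mcg/mL = 430.6641 mL/hr
Volume infused so far = 430.6641 mL/hr × 0.5 hr = 215.332 mL
Volume remaining = 593 − 215.332 = 377.668 mL
New rate:
Dose = 7 mcg/kg/min × 115.4545 kg = 808.1818 mcg/min
808.1818 mcg/min × 60 min/hr = 48490.91 mcg/hr
Rate = 48490.91 mcg/hr ÷ 104.5531 mcg/mL = 463.7921 mL/hr
Time remaining = 377.668 mL ÷ 463.7921 mL/hr = 0.8143045 hr

0.8 hours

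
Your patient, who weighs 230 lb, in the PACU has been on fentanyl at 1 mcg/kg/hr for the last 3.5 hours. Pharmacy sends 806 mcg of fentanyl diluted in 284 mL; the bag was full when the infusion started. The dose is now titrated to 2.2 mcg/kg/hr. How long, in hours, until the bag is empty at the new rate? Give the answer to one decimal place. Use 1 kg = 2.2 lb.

1.9 hours

Initial rate:
Weight = 230 lb ÷ 2.2 lb/kg = 104.5455 kg
Dose = 1 mcg/kg/hr × 104.5455 kg = 104.5455 mcg/hr
Concentration = 806 mcg ÷ 284 mL = 2.838028 mcg/mL
Rate = 104.5455 mcg/hr ÷ 2.838028 mcg/mL = 36.83736 mL/hr
Volume infused so far = 36.83736 mL/hr × 3.5 hr = 128.9307 mL
Volume remaining = 284 − 128.9307 = 155.0693 mL
New rate:
Dose = 2.2 mcg/kg/hr × 104.5455 kg = 230 mcg/hr
Rate = 230 mcg/hr ÷ 2.838028 mcg/mL = 81.04218 mL/hr
Time remaining = 155.0693 mL ÷ 81.04218 mL/hr = 1.913439 hr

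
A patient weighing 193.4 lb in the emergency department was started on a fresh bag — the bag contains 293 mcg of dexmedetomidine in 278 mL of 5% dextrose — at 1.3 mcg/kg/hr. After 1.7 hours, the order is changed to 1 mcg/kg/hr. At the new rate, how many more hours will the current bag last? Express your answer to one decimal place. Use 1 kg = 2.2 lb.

1.1 hours

Initial rate:
Weight = 193.4 lb ÷ 2.2 lb/kg = 87.90909 kg
Dose = 1.3 mcg/kg/hr × 87.90909 kg = 114.2818 mcg/hr
Concentration = 293 mcg ÷ 278 mL = 1.053957 mcg/mL
Rate = 114.2818 mcg/hr ÷ 1.053957 mcg/mL = 108.4312 mL/hr
Volume infused so far = 108.4312 mL/hr × 1.7 hr = 184.3331 mL
Volume remaining = 278 − 184.3331 = 93.66694 mL
New rate:
Dose = 1 mcg/kg/hr × 87.90909 kg = 87.90909 mcg/hr
Rate = 87.90909 mcg/hr ÷ 1.053957 mcg/mL = 83.40863 mL/hr
Time remaining = 93.66694 mL ÷ 83.40863 mL/hr = 1.122989 hr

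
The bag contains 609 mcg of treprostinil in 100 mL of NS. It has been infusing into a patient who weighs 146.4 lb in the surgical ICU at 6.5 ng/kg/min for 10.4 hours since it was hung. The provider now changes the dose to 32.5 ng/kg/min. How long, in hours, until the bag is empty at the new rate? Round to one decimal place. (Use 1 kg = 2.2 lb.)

Initial rate:
Weight = 146.4 lb ÷ 2.2 lb/kg = 66.54545 kg
Dose = 6.5 ng/kg/min × 66.54545 kg = 432.5455 ng/min
432.5455 ng/min × 60 min/hr = 25952.73 ng/hr
Concentration = 609 mcg ÷ 100 mL = 6.09 mcg/mL = 6090 ng/mL
Rate = 25952.73 ng/hr ÷ 6090 ng/mL = 4.261532 mL/hr
Volume infused so far = 4.261532 mL/hr × 10.4 hr = 44.31993 mL
Volume remaining = 100 − 44.31993 = 55.68007 mL
New rate:
Dose = 32.5 ng/kg/min × 66.54545 kg = 2162.727 ng/min
2162.727 ng/min × 60 min/hr = 129763.6 ng/hr
Rate = 129763.6 ng/hr ÷ 6090 ng/mL = 21.30766 mL/hr
Time remaining = 55.68007 mL ÷ 21.30766 mL/hr = 2.613148 hr

2.6 hours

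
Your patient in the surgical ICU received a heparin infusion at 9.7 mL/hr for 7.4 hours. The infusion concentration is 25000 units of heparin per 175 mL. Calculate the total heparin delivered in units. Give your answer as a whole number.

Concentration = 25000 units ÷ 175 mL = 142.8571 units/mL
Drug rate = 9.7 mL/hr × 142.8571 units/mL = 1385.714 units/hr
Total = 1385.714 units/hr × 7.4 hr = 10254.29 units

10254 units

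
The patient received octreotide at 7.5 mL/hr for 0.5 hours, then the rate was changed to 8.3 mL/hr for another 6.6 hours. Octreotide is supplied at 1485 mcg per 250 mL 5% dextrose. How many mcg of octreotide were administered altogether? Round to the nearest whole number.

Concentration = 1485 mcg ÷ 250 mL = 5.94 mcg/mL
Stage 1: 7.5 mL/hr × 0.5 hr = 3.75 mL → 3.75 mL × 5.94 mcg/mL = 22.275 mcg
Stage 2: 8.3 mL/hr × 6.6 hr = 54.78 mL → 54.78 mL × 5.94 mcg/mL = 325.3932 mcg
Total = 22.275 + 325.3932 = 347.6682 mcg

348 mcg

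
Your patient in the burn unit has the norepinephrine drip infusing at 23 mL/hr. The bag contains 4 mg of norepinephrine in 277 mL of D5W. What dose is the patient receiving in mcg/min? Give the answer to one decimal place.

Concentration = 4 mg ÷ 277 mL = 0.01444043 mg/mL = 14.44043 mcg/mL
Drug rate = 23 mL/hr × 14.44043 mcg/mL = 332.13 mcg/hr
332.13 mcg/hr ÷ 60 min/hr = 5.535499 mcg/min

5.5 mcg/min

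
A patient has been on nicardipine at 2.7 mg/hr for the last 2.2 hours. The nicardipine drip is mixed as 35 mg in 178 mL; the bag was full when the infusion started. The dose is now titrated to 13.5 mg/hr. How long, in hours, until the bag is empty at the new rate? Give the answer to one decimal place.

Initial rate:
Concentration = 35 mg ÷ 178 mL = 0.1966292 mg/mL
Rate = 2.7 mg/hr ÷ 0.1966292 mg/mL = 13.73143 mL/hr
Volume infused so far = 13.73143 mL/hr × 2.2 hr = 30.20914 mL
Volume remaining = 178 − 30.20914 = 147.7909 mL
New rate:
Rate = 13.5 mg/hr ÷ 0.1966292 mg/mL = 68.65714 mL/hr
Time remaining = 147.7909 mL ÷ 68.65714 mL/hr = 2.152593 hr

2.2 hours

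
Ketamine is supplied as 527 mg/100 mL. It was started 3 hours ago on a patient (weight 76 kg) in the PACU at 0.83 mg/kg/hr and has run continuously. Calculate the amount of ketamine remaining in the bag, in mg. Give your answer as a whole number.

Dose = 0.83 mg/kg/hr × 76 kg = 63.08 mg/hr
Concentration = 527 mg ÷ 100 mL = 5.27 mg/mL
Rate = 63.08 mg/hr ÷ 5.27 mg/mL = 11.96964 mL/hr
Volume infused = 11.96964 mL/hr × 3 hr = 35.90892 mL
Volume remaining = 100 − 35.90892 = 64.09108 mL
Drug remaining = 64.09108 mL × 5.27 mg/mL = 337.76 mg

338 mg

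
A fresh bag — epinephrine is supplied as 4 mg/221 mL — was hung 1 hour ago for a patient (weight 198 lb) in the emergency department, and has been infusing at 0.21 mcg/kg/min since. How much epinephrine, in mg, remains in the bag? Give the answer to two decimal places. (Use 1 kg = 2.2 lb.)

2.87 mg

Weight = 198 lb ÷ 2.2 lb/kg = 90 kg
Dose = 0.21 mcg/kg/min × 90 kg = 18.9 mcg/min
18.9 mcg/min × 60 min/hr = 1134 mcg/hr
Concentration = 4 mg ÷ 221 mL = 0.01809955 mg/mL = 18.09955 mcg/mL
Rate = 1134 mcg/hr ÷ 18.09955 mcg/mL = 62.6535 mL/hr
Volume infused = 62.6535 mL/hr × 1 hr = 62.6535 mL
Volume remaining = 221 − 62.6535 = 158.3465 mL
Drug remaining = 158.3465 mL × 18.09955 mcg/mL = 2866 mcg = 2.866 mg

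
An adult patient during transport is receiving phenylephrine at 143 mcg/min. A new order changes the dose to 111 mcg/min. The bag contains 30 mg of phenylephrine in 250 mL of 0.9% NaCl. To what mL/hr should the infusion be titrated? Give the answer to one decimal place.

111 mcg/min × 60 min/hr = 6660 mcg/hr
Concentration = 30 mg ÷ 250 mL = 0.12 mg/mL = 120 mcg/mL
Rate = 6660 mcg/hr ÷ 120 mcg/mL = 55.5 mL/hr

55.5 mL/hr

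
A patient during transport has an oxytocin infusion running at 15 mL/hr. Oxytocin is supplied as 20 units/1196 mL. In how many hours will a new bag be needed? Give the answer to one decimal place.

79.7 hours

Duration = 1196 mL ÷ 15 mL/hr = 79.73333 hr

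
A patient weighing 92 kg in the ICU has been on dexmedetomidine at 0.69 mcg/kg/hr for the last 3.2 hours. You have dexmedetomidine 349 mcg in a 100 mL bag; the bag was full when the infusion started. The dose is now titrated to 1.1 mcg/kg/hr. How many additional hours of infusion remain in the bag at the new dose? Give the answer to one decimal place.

1.4 hours

Initial rate:
Dose = 0.69 mcg/kg/hr × 92 kg = 63.48 mcg/hr
Concentration = 349 mcg ÷ 100 mL = 3.49 mcg/mL
Rate = 63.48 mcg/hr ÷ 3.49 mcg/mL = 18.18911 mL/hr
Volume infused so far = 18.18911 mL/hr × 3.2 hr = 58.20516 mL
Volume remaining = 100 − 58.20516 = 41.79484 mL
New rate:
Dose = 1.1 mcg/kg/hr × 92 kg = 101.2 mcg/hr
Rate = 101.2 mcg/hr ÷ 3.49 mcg/mL = 28.99713 mL/hr
Time remaining = 41.79484 mL ÷ 28.99713 mL/hr = 1.441344 hr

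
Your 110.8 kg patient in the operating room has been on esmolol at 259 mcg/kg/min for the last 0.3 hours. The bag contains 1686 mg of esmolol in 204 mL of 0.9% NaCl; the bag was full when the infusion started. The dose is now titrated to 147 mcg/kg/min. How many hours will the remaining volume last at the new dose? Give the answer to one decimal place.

Initial rate:
Dose = 259 mcg/kg/min × 110.8 kg = 28697.2 mcg/min
28697.2 mcg/min × 60 min/hr = 1721832 mcg/hr
Concentration = 1686 mg ÷ 204 mL = 8.264706 mg/mL = 8264.706 mcg/mL
Rate = 1721832 mcg/hr ÷ 8264.706 mcg/mL = 208.3355 mL/hr
Volume infused so far = 208.3355 mL/hr × 0.3 hr = 62.50066 mL
Volume remaining = 204 − 62.50066 = 141.4993 mL
New rate:
Dose = 147 mcg/kg/min × 110.8 kg = 16287.6 mcg/min
16287.6 mcg/min × 60 min/hr = 977256 mcg/hr
Rate = 977256 mcg/hr ÷ 8264.706 mcg/mL = 118.2445 mL/hr
Time remaining = 141.4993 mL ÷ 118.2445 mL/hr = 1.196667 hr

1.2 hours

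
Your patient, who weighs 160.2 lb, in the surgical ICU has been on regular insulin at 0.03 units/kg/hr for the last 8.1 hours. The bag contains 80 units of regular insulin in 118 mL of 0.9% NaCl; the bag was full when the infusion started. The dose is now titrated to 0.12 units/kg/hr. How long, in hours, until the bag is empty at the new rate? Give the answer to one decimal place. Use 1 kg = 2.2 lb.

Initial rate:
Weight = 160.2 lb ÷ 2.2 lb/kg = 72.81818 kg
Dose = 0.03 units/kg/hr × 72.81818 kg = 2.184545 units/hr
Concentration = 80 units ÷ 118 mL = 0.6779661 units/mL
Rate = 2.184545 units/hr ÷ 0.6779661 units/mL = 3.222205 mL/hr
Volume infused so far = 3.222205 mL/hr × 8.1 hr = 26.09986 mL
Volume remaining = 118 − 26.09986 = 91.90014 mL
New rate:
Dose = 0.12 units/kg/hr × 72.81818 kg = 8.738182 units/hr
Rate = 8.738182 units/hr ÷ 0.6779661 units/mL = 12.88882 mL/hr
Time remaining = 91.90014 mL ÷ 12.88882 mL/hr = 7.130223 hr

7.1 hours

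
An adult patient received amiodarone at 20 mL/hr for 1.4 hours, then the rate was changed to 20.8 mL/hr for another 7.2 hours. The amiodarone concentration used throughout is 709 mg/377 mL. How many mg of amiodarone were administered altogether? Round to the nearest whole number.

334 mg

Concentration = 709 mg ÷ 377 mL = 1.880637 mg/mL
Stage 1: 20 mL/hr × 1.4 hr = 28 mL → 28 mL × 1.880637 mg/mL = 52.65782 mg
Stage 2: 20.8 mL/hr × 7.2 hr = 149.76 mL → 149.76 mL × 1.880637 mg/mL = 281.6441 mg
Total = 52.65782 + 281.6441 = 334.302 mg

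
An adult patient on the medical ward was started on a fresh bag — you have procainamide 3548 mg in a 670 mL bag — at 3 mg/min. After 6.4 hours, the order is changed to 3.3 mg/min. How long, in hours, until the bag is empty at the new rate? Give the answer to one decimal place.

12.1 hours

Initial rate:
3 mg/min × 60 min/hr = 180 mg/hr
Concentration = 3548 mg ÷ 670 mL = 5.295522 mg/mL
Rate = 180 mg/hr ÷ 5.295522 mg/mL = 33.99098 mL/hr
Volume infused so far = 33.99098 mL/hr × 6.4 hr = 217.5423 mL
Volume remaining = 670 − 217.5423 = 452.4577 mL
New rate:
3.3 mg/min × 60 min/hr = 198 mg/hr
Rate = 198 mg/hr ÷ 5.295522 mg/mL = 37.39008 mL/hr
Time remaining = 452.4577 mL ÷ 37.39008 mL/hr = 12.10101 hr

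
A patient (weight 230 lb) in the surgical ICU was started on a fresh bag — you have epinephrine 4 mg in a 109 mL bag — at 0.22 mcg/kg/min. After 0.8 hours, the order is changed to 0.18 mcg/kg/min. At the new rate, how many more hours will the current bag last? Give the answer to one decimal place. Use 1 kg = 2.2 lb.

Initial rate:
Weight = 230 lb ÷ 2.2 lb/kg = 104.5455 kg
Dose = 0.22 mcg/kg/min × 104.5455 kg = 23 mcg/min
23 mcg/min × 60 min/hr = 1380 mcg/hr
Concentration = 4 mg ÷ 109 mL = 0.03669725 mg/mL = 36.69725 mcg/mL
Rate = 1380 mcg/hr ÷ 36.69725 mcg/mL = 37.605 mL/hr
Volume infused so far = 37.605 mL/hr × 0.8 hr = 30.084 mL
Volume remaining = 109 − 30.084 = 78.916 mL
New rate:
Dose = 0.18 mcg/kg/min × 104.5455 kg = 18.81818 mcg/min
18.81818 mcg/min × 60 min/hr = 1129.091 mcg/hr
Rate = 1129.091 mcg/hr ÷ 36.69725 mcg/mL = 30.76773 mL/hr
Time remaining = 78.916 mL ÷ 30.76773 mL/hr = 2.564895 hr

2.6 hours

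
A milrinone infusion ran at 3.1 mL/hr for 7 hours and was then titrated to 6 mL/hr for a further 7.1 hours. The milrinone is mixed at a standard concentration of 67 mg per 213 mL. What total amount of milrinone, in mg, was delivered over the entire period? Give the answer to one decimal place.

20.2 mg

Concentration = 67 mg ÷ 213 mL = 0.314554 mg/mL
Stage 1: 3.1 mL/hr × 7 hr = 21.7 mL → 21.7 mL × 0.314554 mg/mL = 6.825822 mg
Stage 2: 6 mL/hr × 7.1 hr = 42.6 mL → 42.6 mL × 0.314554 mg/mL = 13.4 mg
Total = 6.825822 + 13.4 = 20.22582 mg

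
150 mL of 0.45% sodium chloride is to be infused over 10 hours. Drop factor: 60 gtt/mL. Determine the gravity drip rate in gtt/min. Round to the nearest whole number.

150 mL ÷ (10 hr × 60 = 600 min) = 0.25 mL/min
0.25 mL/min × 60 gtt/mL = 15 gtt/min

15 gtt/min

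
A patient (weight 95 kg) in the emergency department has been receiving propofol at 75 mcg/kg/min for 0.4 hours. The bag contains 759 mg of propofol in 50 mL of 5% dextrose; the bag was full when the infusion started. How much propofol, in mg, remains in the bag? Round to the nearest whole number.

588 mg

Dose = 75 mcg/kg/min × 95 kg = 7125 mcg/min
7125 mcg/min × 60 min/hr = 427500 mcg/hr
Concentration = 759 mg ÷ 50 mL = 15.18 mg/mL = 15180 mcg/mL
Rate = 427500 mcg/hr ÷ 15180 mcg/mL = 28.16206 mL/hr
Volume infused = 28.16206 mL/hr × 0.4 hr = 11.26482 mL
Volume remaining = 50 − 11.26482 = 38.73518 mL
Drug remaining = 38.73518 mL × 15180 mcg/mL = 588000 mcg = 588 mg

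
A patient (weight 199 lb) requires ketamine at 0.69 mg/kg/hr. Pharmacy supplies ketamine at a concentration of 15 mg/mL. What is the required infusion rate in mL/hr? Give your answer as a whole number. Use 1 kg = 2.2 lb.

Weight = 199 lb ÷ 2.2 lb/kg = 90.45455 kg
Dose = 0.69 mg/kg/hr × 90.45455 kg = 62.41364 mg/hr
Rate = 62.41364 mg/hr ÷ 15 mg/mL = 4.160909 mL/hr

4 mL/hr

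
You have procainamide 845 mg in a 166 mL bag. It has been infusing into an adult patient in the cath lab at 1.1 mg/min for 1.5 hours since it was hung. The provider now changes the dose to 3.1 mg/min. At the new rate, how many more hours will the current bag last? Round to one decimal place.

4.0 hours

Initial rate:
1.1 mg/min × 60 min/hr = 66 mg/hr
Concentration = 845 mg ÷ 166 mL = 5.090361 mg/mL
Rate = 66 mg/hr ÷ 5.090361 mg/mL = 12.96568 mL/hr
Volume infused so far = 12.96568 mL/hr × 1.5 hr = 19.44852 mL
Volume remaining = 166 − 19.44852 = 146.5515 mL
New rate:
3.1 mg/min × 60 min/hr = 186 mg/hr
Rate = 186 mg/hr ÷ 5.090361 mg/mL = 36.53964 mL/hr
Time remaining = 146.5515 mL ÷ 36.53964 mL/hr = 4.010753 hr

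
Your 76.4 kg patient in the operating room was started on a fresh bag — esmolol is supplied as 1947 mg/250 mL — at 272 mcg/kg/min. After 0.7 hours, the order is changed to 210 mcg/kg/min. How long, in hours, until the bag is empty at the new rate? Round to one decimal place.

1.1 hours

Initial rate:
Dose = 272 mcg/kg/min × 76.4 kg = 20780.8 mcg/min
20780.8 mcg/min × 60 min/hr = 1246848 mcg/hr
Concentration = 1947 mg ÷ 250 mL = 7.788 mg/mL = 7788 mcg/mL
Rate = 1246848 mcg/hr ÷ 7788 mcg/mL = 160.0986 mL/hr
Volume infused so far = 160.0986 mL/hr × 0.7 hr = 112.069 mL
Volume remaining = 250 − 112.069 = 137.931 mL
New rate:
Dose = 210 mcg/kg/min × 76.4 kg = 16044 mcg/min
16044 mcg/min × 60 min/hr = 962640 mcg/hr
Rate = 962640 mcg/hr ÷ 7788 mcg/mL = 123.6055 mL/hr
Time remaining = 137.931 mL ÷ 123.6055 mL/hr = 1.115896 hr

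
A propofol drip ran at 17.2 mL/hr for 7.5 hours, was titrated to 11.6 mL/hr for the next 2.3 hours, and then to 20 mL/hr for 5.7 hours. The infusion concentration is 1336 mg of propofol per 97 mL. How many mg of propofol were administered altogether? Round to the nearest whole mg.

3714 mg

Concentration = 1336 mg ÷ 97 mL = 13.7732 mg/mL
Stage 1: 17.2 mL/hr × 7.5 hr = 129 mL → 129 mL × 13.7732 mg/mL = 1776.742 mg
Stage 2: 11.6 mL/hr × 2.3 hr = 26.68 mL → 26.68 mL × 13.7732 mg/mL = 367.4689 mg
Stage 3: 20 mL/hr × 5.7 hr = 114 mL → 114 mL × 13.7732 mg/mL = 1570.144 mg
Total = 1776.742 + 367.4689 + 1570.144 = 3714.355 mg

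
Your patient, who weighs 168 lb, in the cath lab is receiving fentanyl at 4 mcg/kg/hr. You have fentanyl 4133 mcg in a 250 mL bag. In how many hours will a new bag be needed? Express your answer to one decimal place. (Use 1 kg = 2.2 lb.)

Weight = 168 lb ÷ 2.2 lb/kg = 76.36364 kg
Dose = 4 mcg/kg/hr × 76.36364 kg = 305.4545 mcg/hr
Concentration = 4133 mcg ÷ 250 mL = 16.532 mcg/mL
Rate = 305.4545 mcg/hr ÷ 16.532 mcg/mL = 18.47656 mL/hr
Duration = 250 mL ÷ 18.47656 mL/hr = 13.53065 hr

13.5 hours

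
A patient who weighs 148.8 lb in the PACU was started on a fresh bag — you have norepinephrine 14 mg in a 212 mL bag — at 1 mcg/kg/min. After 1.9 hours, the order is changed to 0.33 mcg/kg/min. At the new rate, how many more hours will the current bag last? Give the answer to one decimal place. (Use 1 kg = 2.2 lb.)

4.7 hours

Initial rate:
Weight = 148.8 lb ÷ 2.2 lb/kg = 67.63636 kg
Dose = 1 mcg/kg/min × 67.63636 kg = 67.63636 mcg/min
67.63636 mcg/min × 60 min/hr = 4058.182 mcg/hr
Concentration = 14 mg ÷ 212 mL = 0.06603774 mg/mL = 66.03774 mcg/mL
Rate = 4058.182 mcg/hr ÷ 66.03774 mcg/mL = 61.45247 mL/hr
Volume infused so far = 61.45247 mL/hr × 1.9 hr = 116.7597 mL
Volume remaining = 212 − 116.7597 = 95.24031 mL
New rate:
Dose = 0.33 mcg/kg/min × 67.63636 kg = 22.32 mcg/min
22.32 mcg/min × 60 min/hr = 1339.2 mcg/hr
Rate = 1339.2 mcg/hr ÷ 66.03774 mcg/mL = 20.27931 mL/hr
Time remaining = 95.24031 mL ÷ 20.27931 mL/hr = 4.696427 hr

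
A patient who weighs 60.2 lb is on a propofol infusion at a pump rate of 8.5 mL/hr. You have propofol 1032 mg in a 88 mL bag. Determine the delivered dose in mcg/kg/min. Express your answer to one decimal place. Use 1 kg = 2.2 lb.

Weight = 60.2 lb ÷ 2.2 lb/kg = 27.36364 kg
Concentration = 1032 mg ÷ 88 mL = 11.72727 mg/mL = 11727.27 mcg/mL
Drug rate = 8.5 mL/hr × 11727.27 mcg/mL = 99681.82 mcg/hr
99681.82 mcg/hr ÷ 60 min/hr = 1661.364 mcg/min
1661.364 mcg/min ÷ 27.36364 kg = 60.71429 mcg/kg/min

60.7 mcg/kg/min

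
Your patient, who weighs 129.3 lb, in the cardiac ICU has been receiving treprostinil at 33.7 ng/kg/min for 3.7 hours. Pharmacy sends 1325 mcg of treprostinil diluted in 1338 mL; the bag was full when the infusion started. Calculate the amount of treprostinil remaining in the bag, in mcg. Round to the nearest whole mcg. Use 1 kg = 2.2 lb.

885 mcg

Weight = 129.3 lb ÷ 2.2 lb/kg = 58.77273 kg
Dose = 33.7 ng/kg/min × 58.77273 kg = 1980.641 ng/min
1980.641 ng/min × 60 min/hr = 118838.5 ng/hr
Concentration = 1325 mcg ÷ 1338 mL = 0.990284 mcg/mL = 990.284 ng/mL
Rate = 118838.5 ng/hr ÷ 990.284 ng/mL = 120.0044 mL/hr
Volume infused = 120.0044 mL/hr × 3.7 hr = 444.0163 mL
Volume remaining = 1338 − 444.0163 = 893.9837 mL
Drug remaining = 893.9837 mL × 990.284 ng/mL = 885297.7 ng = 885.2977 mcg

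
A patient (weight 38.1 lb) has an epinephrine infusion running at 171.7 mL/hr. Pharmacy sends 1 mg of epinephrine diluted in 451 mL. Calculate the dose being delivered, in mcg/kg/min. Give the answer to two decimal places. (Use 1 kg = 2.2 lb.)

0.37 mcg/kg/min

Weight = 38.1 lb ÷ 2.2 lb/kg = 17.31818 kg
Concentration = 1 mg ÷ 451 mL = 0.002217295 mg/mL = 2.217295 mcg/mL
Drug rate = 171.7 mL/hr × 2.217295 mcg/mL = 380.7095 mcg/hr
380.7095 mcg/hr ÷ 60 min/hr = 6.345159 mcg/min
6.345159 mcg/min ÷ 17.31818 kg = 0.3663871 mcg/kg/min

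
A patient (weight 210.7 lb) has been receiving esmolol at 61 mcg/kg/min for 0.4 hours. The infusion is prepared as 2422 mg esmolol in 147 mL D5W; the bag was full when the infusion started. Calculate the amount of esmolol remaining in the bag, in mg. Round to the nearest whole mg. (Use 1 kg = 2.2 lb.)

2282 mg

Weight = 210.7 lb ÷ 2.2 lb/kg = 95.77273 kg
Dose = 61 mcg/kg/min × 95.77273 kg = 5842.136 mcg/min
5842.136 mcg/min × 60 min/hr = 350528.2 mcg/hr
Concentration = 2422 mg ÷ 147 mL = 16.47619 mg/mL = 16476.19 mcg/mL
Rate = 350528.2 mcg/hr ÷ 16476.19 mcg/mL = 21.27483 mL/hr
Volume infused = 21.27483 mL/hr × 0.4 hr = 8.509933 mL
Volume remaining = 147 − 8.509933 = 138.4901 mL
Drug remaining = 138.4901 mL × 16476.19 mcg/mL = 2281789 mcg = 2281.789 mg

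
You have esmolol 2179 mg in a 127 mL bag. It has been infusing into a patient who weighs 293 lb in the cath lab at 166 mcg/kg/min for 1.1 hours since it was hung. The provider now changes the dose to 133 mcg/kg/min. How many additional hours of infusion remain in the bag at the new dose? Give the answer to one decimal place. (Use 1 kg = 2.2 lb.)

0.7 hours

Initial rate:
Weight = 293 lb ÷ 2.2 lb/kg = 133.1818 kg
Dose = 166 mcg/kg/min × 133.1818 kg = 22108.18 mcg/min
22108.18 mcg/min × 60 min/hr = 1326491 mcg/hr
Concentration = 2179 mg ÷ 127 mL = 17.15748 mg/mL = 17157.48 mcg/mL
Rate = 1326491 mcg/hr ÷ 17157.48 mcg/mL = 77.31269 mL/hr
Volume infused so far = 77.31269 mL/hr × 1.1 hr = 85.04396 mL
Volume remaining = 127 − 85.04396 = 41.95604 mL
New rate:
Dose = 133 mcg/kg/min × 133.1818 kg = 17713.18 mcg/min
17713.18 mcg/min × 60 min/hr = 1062791 mcg/hr
Rate = 1062791 mcg/hr ÷ 17157.48 mcg/mL = 61.9433 mL/hr
Time remaining = 41.95604 mL ÷ 61.9433 mL/hr = 0.6773298 hr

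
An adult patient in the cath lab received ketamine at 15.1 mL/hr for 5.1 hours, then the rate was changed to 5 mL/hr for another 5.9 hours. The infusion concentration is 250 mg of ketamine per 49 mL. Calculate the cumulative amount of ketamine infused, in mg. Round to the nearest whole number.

Concentration = 250 mg ÷ 49 mL = 5.102041 mg/mL
Stage 1: 15.1 mL/hr × 5.1 hr = 77.01 mL → 77.01 mL × 5.102041 mg/mL = 392.9082 mg
Stage 2: 5 mL/hr × 5.9 hr = 29.5 mL → 29.5 mL × 5.102041 mg/mL = 150.5102 mg
Total = 392.9082 + 150.5102 = 543.4184 mg

543 mg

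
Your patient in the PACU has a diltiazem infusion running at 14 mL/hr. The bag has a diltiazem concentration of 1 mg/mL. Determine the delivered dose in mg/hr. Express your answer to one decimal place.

14.0 mg/hr

Drug rate = 14 mL/hr × 1 mg/mL = 14 mg/hr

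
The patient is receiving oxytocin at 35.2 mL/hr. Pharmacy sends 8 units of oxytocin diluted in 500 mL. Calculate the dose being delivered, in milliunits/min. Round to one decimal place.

Concentration = 8 units ÷ 500 mL = 0.016 units/mL = 16 milliunits/mL
Drug rate = 35.2 mL/hr × 16 milliunits/mL = 563.2 milliunits/hr
563.2 milliunits/hr ÷ 60 min/hr = 9.386667 milliunits/min

9.4 milliunits/min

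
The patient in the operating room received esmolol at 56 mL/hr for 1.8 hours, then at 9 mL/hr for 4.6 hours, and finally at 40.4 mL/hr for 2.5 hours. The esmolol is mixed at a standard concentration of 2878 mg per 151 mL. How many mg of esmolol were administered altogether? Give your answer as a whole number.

Concentration = 2878 mg ÷ 151 mL = 19.0596 mg/mL
Stage 1: 56 mL/hr × 1.8 hr = 100.8 mL → 100.8 mL × 19.0596 mg/mL = 1921.208 mg
Stage 2: 9 mL/hr × 4.6 hr = 41.4 mL → 41.4 mL × 19.0596 mg/mL = 789.0675 mg
Stage 3: 40.4 mL/hr × 2.5 hr = 101 mL → 101 mL × 19.0596 mg/mL = 1925.02 mg
Total = 1921.208 + 789.0675 + 1925.02 = 4635.295 mg

4635 mg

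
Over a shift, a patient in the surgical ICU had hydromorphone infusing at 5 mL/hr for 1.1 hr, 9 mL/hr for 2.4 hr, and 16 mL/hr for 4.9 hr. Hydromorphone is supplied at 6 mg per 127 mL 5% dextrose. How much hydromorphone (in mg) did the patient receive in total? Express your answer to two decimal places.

Concentration = 6 mg ÷ 127 mL = 0.04724409 mg/mL
Stage 1: 5 mL/hr × 1.1 hr = 5.5 mL → 5.5 mL × 0.04724409 mg/mL = 0.2598425 mg
Stage 2: 9 mL/hr × 2.4 hr = 21.6 mL → 21.6 mL × 0.04724409 mg/mL = 1.020472 mg
Stage 3: 16 mL/hr × 4.9 hr = 78.4 mL → 78.4 mL × 0.04724409 mg/mL = 3.703937 mg
Total = 0.2598425 + 1.020472 + 3.703937 = 4.984252 mg

4.98 mg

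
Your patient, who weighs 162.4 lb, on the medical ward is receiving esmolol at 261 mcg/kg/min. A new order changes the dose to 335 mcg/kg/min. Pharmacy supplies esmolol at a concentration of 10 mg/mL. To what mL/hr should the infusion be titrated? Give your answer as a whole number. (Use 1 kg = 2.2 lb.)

Weight = 162.4 lb ÷ 2.2 lb/kg = 73.81818 kg
Dose = 335 mcg/kg/min × 73.81818 kg = 24729.09 mcg/min
24729.09 mcg/min × 60 min/hr = 1483745 mcg/hr
Concentration = 10 mg/mL = 10000 mcg/mL
Rate = 1483745 mcg/hr ÷ 10000 mcg/mL = 148.3745 mL/hr

148 mL/hr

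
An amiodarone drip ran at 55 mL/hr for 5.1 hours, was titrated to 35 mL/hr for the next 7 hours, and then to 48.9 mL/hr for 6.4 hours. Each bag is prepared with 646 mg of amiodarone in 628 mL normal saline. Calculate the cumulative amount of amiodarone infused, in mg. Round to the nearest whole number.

862 mg

Concentration = 646 mg ÷ 628 mL = 1.028662 mg/mL
Stage 1: 55 mL/hr × 5.1 hr = 280.5 mL → 280.5 mL × 1.028662 mg/mL = 288.5398 mg
Stage 2: 35 mL/hr × 7 hr = 245 mL → 245 mL × 1.028662 mg/mL = 252.0223 mg
Stage 3: 48.9 mL/hr × 6.4 hr = 312.96 mL → 312.96 mL × 1.028662 mg/mL = 321.9302 mg
Total = 288.5398 + 252.0223 + 321.9302 = 862.4923 mg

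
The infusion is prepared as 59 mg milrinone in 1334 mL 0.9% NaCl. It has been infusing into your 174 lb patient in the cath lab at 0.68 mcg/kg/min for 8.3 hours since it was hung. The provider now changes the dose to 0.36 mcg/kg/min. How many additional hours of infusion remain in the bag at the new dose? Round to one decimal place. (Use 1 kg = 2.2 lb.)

Initial rate:
Weight = 174 lb ÷ 2.2 lb/kg = 79.09091 kg
Dose = 0.68 mcg/kg/min × 79.09091 kg = 53.78182 mcg/min
53.78182 mcg/min × 60 min/hr = 3226.909 mcg/hr
Concentration = 59 mg ÷ 1334 mL = 0.04422789 mg/mL = 44.22789 mcg/mL
Rate = 3226.909 mcg/hr ÷ 44.22789 mcg/mL = 72.96096 mL/hr
Volume infused so far = 72.96096 mL/hr × 8.3 hr = 605.576 mL
Volume remaining = 1334 − 605.576 = 728.424 mL
New rate:
Dose = 0.36 mcg/kg/min × 79.09091 kg = 28.47273 mcg/min
28.47273 mcg/min × 60 min/hr = 1708.364 mcg/hr
Rate = 1708.364 mcg/hr ÷ 44.22789 mcg/mL = 38.62639 mL/hr
Time remaining = 728.424 mL ÷ 38.62639 mL/hr = 18.85819 hr

18.9 hours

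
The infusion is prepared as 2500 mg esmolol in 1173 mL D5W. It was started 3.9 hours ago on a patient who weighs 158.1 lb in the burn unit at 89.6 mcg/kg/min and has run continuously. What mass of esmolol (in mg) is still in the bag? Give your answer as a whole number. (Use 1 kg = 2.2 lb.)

993 mg

Weight = 158.1 lb ÷ 2.2 lb/kg = 71.86364 kg
Dose = 89.6 mcg/kg/min × 71.86364 kg = 6438.982 mcg/min
6438.982 mcg/min × 60 min/hr = 386338.9 mcg/hr
Concentration = 2500 mg ÷ 1173 mL = 2.131287 mg/mL = 2131.287 mcg/mL
Rate = 386338.9 mcg/hr ÷ 2131.287 mcg/mL = 181.2702 mL/hr
Volume infused = 181.2702 mL/hr × 3.9 hr = 706.9538 mL
Volume remaining = 1173 − 706.9538 = 466.0462 mL
Drug remaining = 466.0462 mL × 2131.287 mcg/mL = 993278.3 mcg = 993.2783 mg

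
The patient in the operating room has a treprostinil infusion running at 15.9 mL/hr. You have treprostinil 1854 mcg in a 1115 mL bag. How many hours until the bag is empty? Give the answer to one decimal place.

Duration = 1115 mL ÷ 15.9 mL/hr = 70.12579 hr

70.1 hours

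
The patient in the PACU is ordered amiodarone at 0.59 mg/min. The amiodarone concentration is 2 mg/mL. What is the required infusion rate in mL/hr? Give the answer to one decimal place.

0.59 mg/min × 60 min/hr = 35.4 mg/hr
Rate = 35.4 mg/hr ÷ 2 mg/mL = 17.7 mL/hr

17.7 mL/hr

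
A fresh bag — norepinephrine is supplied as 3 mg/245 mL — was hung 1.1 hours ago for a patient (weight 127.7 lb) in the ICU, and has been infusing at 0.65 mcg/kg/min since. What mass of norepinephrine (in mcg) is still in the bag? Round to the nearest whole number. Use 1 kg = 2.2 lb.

Weight = 127.7 lb ÷ 2.2 lb/kg = 58.04545 kg
Dose = 0.65 mcg/kg/min × 58.04545 kg = 37.72955 mcg/min
37.72955 mcg/min × 60 min/hr = 2263.773 mcg/hr
Concentration = 3 mg ÷ 245 mL = 0.0122449 mg/mL = 12.2449 mcg/mL
Rate = 2263.773 mcg/hr ÷ 12.2449 mcg/mL = 184.8748 mL/hr
Volume infused = 184.8748 mL/hr × 1.1 hr = 203.3623 mL
Volume remaining = 245 − 203.3623 = 41.63775 mL
Drug remaining = 41.63775 mL × 12.2449 mcg/mL = 509.85 mcg

510 mcg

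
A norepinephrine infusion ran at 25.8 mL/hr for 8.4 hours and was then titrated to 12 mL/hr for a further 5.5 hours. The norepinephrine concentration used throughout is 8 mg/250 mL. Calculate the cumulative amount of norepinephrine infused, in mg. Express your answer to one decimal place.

9.0 mg

Concentration = 8 mg ÷ 250 mL = 0.032 mg/mL
Stage 1: 25.8 mL/hr × 8.4 hr = 216.72 mL → 216.72 mL × 0.032 mg/mL = 6.93504 mg
Stage 2: 12 mL/hr × 5.5 hr = 66 mL → 66 mL × 0.032 mg/mL = 2.112 mg
Total = 6.93504 + 2.112 = 9.04704 mg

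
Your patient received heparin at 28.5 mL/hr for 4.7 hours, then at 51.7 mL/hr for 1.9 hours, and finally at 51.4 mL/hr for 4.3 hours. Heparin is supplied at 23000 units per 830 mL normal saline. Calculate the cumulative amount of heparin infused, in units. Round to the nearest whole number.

Concentration = 23000 units ÷ 830 mL = 27.71084 units/mL
Stage 1: 28.5 mL/hr × 4.7 hr = 133.95 mL → 133.95 mL × 27.71084 units/mL = 3711.867 units
Stage 2: 51.7 mL/hr × 1.9 hr = 98.23 mL → 98.23 mL × 27.71084 units/mL = 2722.036 units
Stage 3: 51.4 mL/hr × 4.3 hr = 221.02 mL → 221.02 mL × 27.71084 units/mL = 6124.651 units
Total = 3711.867 + 2722.036 + 6124.651 = 12558.55 units

12559 units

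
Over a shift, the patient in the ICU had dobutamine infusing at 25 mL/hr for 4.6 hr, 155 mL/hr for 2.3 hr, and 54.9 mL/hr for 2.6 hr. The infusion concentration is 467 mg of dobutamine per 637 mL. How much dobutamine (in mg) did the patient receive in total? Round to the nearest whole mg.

450 mg

Concentration = 467 mg ÷ 637 mL = 0.733124 mg/mL
Stage 1: 25 mL/hr × 4.6 hr = 115 mL → 115 mL × 0.733124 mg/mL = 84.30926 mg
Stage 2: 155 mL/hr × 2.3 hr = 356.5 mL → 356.5 mL × 0.733124 mg/mL = 261.3587 mg
Stage 3: 54.9 mL/hr × 2.6 hr = 142.74 mL → 142.74 mL × 0.733124 mg/mL = 104.6461 mg
Total = 84.30926 + 261.3587 + 104.6461 = 450.3141 mg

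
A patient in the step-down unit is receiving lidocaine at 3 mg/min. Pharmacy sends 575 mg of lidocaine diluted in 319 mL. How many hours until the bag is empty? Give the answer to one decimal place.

3 mg/min × 60 min/hr = 180 mg/hr
Concentration = 575 mg ÷ 319 mL = 1.802508 mg/mL
Rate = 180 mg/hr ÷ 1.802508 mg/mL = 99.86087 mL/hr
Duration = 319 mL ÷ 99.86087 mL/hr = 3.194444 hr

3.2 hours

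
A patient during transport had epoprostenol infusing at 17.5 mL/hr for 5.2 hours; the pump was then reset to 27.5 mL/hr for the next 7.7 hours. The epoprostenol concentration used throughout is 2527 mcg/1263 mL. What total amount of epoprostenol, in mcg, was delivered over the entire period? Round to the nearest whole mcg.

606 mcg

Concentration = 2527 mcg ÷ 1263 mL = 2.000792 mcg/mL
Stage 1: 17.5 mL/hr × 5.2 hr = 91 mL → 91 mL × 2.000792 mcg/mL = 182.0721 mcg
Stage 2: 27.5 mL/hr × 7.7 hr = 211.75 mL → 211.75 mL × 2.000792 mcg/mL = 423.6677 mcg
Total = 182.0721 + 423.6677 = 605.7397 mcg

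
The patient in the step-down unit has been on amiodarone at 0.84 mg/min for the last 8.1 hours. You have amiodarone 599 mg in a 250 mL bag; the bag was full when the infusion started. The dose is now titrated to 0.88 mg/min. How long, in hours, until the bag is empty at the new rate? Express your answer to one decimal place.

Initial rate:
0.84 mg/min × 60 min/hr = 50.4 mg/hr
Concentration = 599 mg ÷ 250 mL = 2.396 mg/mL
Rate = 50.4 mg/hr ÷ 2.396 mg/mL = 21.03506 mL/hr
Volume infused so far = 21.03506 mL/hr × 8.1 hr = 170.384 mL
Volume remaining = 250 − 170.384 = 79.61603 mL
New rate:
0.88 mg/min × 60 min/hr = 52.8 mg/hr
Rate = 52.8 mg/hr ÷ 2.396 mg/mL = 22.03673 mL/hr
Time remaining = 79.61603 mL ÷ 22.03673 mL/hr = 3.612879 hr

3.6 hours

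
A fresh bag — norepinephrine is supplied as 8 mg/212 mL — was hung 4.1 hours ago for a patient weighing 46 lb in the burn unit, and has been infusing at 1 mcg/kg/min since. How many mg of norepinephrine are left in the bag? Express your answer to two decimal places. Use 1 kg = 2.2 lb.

2.86 mg

Weight = 46 lb ÷ 2.2 lb/kg = 20.90909 kg
Dose = 1 mcg/kg/min × 20.90909 kg = 20.90909 mcg/min
20.90909 mcg/min × 60 min/hr = 1254.545 mcg/hr
Concentration = 8 mg ÷ 212 mL = 0.03773585 mg/mL = 37.73585 mcg/mL
Rate = 1254.545 mcg/hr ÷ 37.73585 mcg/mL = 33.24545 mL/hr
Volume infused = 33.24545 mL/hr × 4.1 hr = 136.3064 mL
Volume remaining = 212 − 136.3064 = 75.69364 mL
Drug remaining = 75.69364 mL × 37.73585 mcg/mL = 2856.364 mcg = 2.856364 mg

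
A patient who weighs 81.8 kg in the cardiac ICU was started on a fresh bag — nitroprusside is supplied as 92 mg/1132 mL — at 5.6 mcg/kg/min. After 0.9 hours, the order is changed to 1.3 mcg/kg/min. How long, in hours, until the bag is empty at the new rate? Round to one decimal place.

Initial rate:
Dose = 5.6 mcg/kg/min × 81.8 kg = 458.08 mcg/min
458.08 mcg/min × 60 min/hr = 27484.8 mcg/hr
Concentration = 92 mg ÷ 1132 mL = 0.08127208 mg/mL = 81.27208 mcg/mL
Rate = 27484.8 mcg/hr ÷ 81.27208 mcg/mL = 338.1825 mL/hr
Volume infused so far = 338.1825 mL/hr × 0.9 hr = 304.3643 mL
Volume remaining = 1132 − 304.3643 = 827.6357 mL
New rate:
Dose = 1.3 mcg/kg/min × 81.8 kg = 106.34 mcg/min
106.34 mcg/min × 60 min/hr = 6380.4 mcg/hr
Rate = 6380.4 mcg/hr ÷ 81.27208 mcg/mL = 78.50666 mL/hr
Time remaining = 827.6357 mL ÷ 78.50666 mL/hr = 10.54224 hr

10.5 hours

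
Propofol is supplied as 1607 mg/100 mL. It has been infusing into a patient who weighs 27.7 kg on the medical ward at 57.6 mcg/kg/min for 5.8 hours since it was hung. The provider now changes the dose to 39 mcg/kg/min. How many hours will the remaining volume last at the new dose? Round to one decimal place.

16.2 hours

Initial rate:
Dose = 57.6 mcg/kg/min × 27.7 kg = 1595.52 mcg/min
1595.52 mcg/min × 60 min/hr = 95731.2 mcg/hr
Concentration = 1607 mg ÷ 100 mL = 16.07 mg/mL = 16070 mcg/mL
Rate = 95731.2 mcg/hr ÷ 16070 mcg/mL = 5.957138 mL/hr
Volume infused so far = 5.957138 mL/hr × 5.8 hr = 34.5514 mL
Volume remaining = 100 − 34.5514 = 65.4486 mL
New rate:
Dose = 39 mcg/kg/min × 27.7 kg = 1080.3 mcg/min
1080.3 mcg/min × 60 min/hr = 64818 mcg/hr
Rate = 64818 mcg/hr ÷ 16070 mcg/mL = 4.033479 mL/hr
Time remaining = 65.4486 mL ÷ 4.033479 mL/hr = 16.22634 hr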